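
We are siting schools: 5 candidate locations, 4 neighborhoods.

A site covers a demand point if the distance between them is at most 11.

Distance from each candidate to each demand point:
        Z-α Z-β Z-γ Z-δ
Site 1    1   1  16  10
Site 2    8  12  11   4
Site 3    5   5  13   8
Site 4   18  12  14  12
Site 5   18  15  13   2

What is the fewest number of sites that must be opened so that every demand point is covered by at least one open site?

2

Coverage sets (demand points within 11 of each site):
  Site 1: {Z-α, Z-β, Z-δ}
  Site 2: {Z-α, Z-γ, Z-δ}
  Site 3: {Z-α, Z-β, Z-δ}
  Site 4: {}
  Site 5: {Z-δ}
No single site covers all 4 demand points.
But {Site 1, Site 2} covers everything, so the minimum is 2.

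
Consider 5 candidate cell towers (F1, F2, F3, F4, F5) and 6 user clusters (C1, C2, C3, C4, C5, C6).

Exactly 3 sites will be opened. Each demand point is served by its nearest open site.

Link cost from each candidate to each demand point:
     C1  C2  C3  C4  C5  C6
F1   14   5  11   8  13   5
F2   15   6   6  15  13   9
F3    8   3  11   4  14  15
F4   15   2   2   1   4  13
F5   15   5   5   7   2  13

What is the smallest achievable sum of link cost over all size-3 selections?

Open {F1, F3, F4}.
  C1→F3 8, C2→F4 2, C3→F4 2, C4→F4 1, C5→F4 4, C6→F1 5  ⇒ total 22.
Compare {F1, F4, F5}: total 26.
Compare {F2, F3, F4}: total 26.
No size-3 selection does better; minimum is 22.

22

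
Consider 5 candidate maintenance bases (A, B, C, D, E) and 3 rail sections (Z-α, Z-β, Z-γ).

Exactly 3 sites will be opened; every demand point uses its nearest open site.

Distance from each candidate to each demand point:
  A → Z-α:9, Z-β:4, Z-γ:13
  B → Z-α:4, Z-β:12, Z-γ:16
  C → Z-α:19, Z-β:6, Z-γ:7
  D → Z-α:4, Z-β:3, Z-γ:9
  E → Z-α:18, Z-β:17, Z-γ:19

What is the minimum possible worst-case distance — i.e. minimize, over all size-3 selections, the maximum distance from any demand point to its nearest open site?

Open {A, B, C}.
  Farthest demand point is Z-γ at distance 7 (to C); all others are ≤ 7.
With {A, C, D} the worst case is 7.
With {B, C, D} the worst case is 7.
No size-3 selection achieves below 7.

7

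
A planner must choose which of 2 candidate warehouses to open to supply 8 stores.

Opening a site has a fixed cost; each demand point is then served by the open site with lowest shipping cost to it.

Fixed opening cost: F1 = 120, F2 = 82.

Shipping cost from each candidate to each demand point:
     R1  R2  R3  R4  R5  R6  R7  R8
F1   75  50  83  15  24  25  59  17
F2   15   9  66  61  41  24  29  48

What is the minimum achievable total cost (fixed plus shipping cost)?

Open {F2}: assign each demand point to its cheapest open site.
  R1→F2 15, R2→F2 9, R3→F2 66, R4→F2 61, R5→F2 41, R6→F2 24, R7→F2 29, R8→F2 48
  shipping cost 293, fixed 82 → total 375.
Compare {F1, F2}: shipping cost 199 + fixed 202 = 401.
Compare {F1}: shipping cost 348 + fixed 120 = 468.

375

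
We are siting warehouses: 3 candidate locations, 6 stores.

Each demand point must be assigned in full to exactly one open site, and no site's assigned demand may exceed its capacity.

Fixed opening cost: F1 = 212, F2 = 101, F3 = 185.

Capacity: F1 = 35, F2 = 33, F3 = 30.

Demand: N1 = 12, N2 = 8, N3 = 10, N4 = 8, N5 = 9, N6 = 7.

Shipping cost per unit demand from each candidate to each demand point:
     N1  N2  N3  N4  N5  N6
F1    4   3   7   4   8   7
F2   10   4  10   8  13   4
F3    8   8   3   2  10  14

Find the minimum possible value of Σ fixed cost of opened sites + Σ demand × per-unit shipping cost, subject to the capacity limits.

Open {F2, F3}; cheapest assignment that respects the capacities:
  F2 (cap 33, load 27): N1, N2, N6 — cost 12×10 + 8×4 + 7×4 = 180
  F3 (cap 30, load 27): N3, N4, N5 — cost 10×3 + 8×2 + 9×10 = 136
  Shipping 316, fixed 286 → total 602.
  Any other capacity-feasible assignment to {F2, F3} ships for at least 316.
Compare {F1, F2}: its best feasible assignment gives total 625.
Compare {F1, F3}: its best feasible assignment gives total 654.
Every other set of open sites that can feasibly serve all demand totals ≥ 625 even under its best assignment. Minimum: 602.

602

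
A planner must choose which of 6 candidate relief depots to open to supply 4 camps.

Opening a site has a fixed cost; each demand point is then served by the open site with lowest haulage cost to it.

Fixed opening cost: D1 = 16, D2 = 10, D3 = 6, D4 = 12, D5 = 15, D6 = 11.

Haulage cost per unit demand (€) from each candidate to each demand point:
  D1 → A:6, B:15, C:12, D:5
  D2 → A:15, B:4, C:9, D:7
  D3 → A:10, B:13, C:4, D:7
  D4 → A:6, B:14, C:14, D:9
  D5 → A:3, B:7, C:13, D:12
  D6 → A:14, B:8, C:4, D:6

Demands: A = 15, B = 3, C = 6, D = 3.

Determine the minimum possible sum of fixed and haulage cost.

Open {D3, D5}: assign each demand point to its cheapest open site.
  A→D5 15×3=45, B→D5 3×7=21, C→D3 6×4=24, D→D3 3×7=21
  haulage cost 111, fixed 21 → total 132.
Compare {D2, D3, D5}: haulage cost 102 + fixed 31 = 133.
Compare {D5, D6}: haulage cost 108 + fixed 26 = 134.
Compare {D2, D5, D6}: haulage cost 99 + fixed 36 = 135.
All other subsets cost ≥ 133. Minimum total cost: 132.

132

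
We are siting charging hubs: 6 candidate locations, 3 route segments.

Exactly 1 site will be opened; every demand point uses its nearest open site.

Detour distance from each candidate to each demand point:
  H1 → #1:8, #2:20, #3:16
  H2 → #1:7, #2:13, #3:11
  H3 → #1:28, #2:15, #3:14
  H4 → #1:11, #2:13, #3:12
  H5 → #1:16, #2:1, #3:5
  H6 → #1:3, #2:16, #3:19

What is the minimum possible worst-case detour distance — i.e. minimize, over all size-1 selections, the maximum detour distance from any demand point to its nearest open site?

13

Open {H2}.
  Farthest demand point is #2 at detour distance 13 (to H2); all others are ≤ 13.
With {H4} the worst case is 13.
With {H5} the worst case is 16.
No size-1 selection achieves below 13.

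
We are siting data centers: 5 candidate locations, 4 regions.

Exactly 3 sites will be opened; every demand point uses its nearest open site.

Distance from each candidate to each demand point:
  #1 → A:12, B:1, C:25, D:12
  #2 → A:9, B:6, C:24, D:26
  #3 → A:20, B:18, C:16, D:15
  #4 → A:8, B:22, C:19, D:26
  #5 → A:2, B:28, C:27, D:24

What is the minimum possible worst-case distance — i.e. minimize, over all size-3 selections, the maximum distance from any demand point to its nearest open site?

16

Open {#1, #2, #3}.
  Farthest demand point is C at distance 16 (to #3); all others are ≤ 16.
With {#1, #3, #4} the worst case is 16.
With {#1, #3, #5} the worst case is 16.
No size-3 selection achieves below 16.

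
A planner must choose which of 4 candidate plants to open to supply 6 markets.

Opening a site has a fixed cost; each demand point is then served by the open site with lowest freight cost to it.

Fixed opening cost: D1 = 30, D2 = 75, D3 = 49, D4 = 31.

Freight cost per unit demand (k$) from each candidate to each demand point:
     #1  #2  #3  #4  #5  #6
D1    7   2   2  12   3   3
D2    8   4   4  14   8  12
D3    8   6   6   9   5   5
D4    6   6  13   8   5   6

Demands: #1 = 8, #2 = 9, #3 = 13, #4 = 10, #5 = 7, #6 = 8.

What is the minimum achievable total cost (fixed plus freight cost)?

Open {D1, D4}: assign each demand point to its cheapest open site.
  #1→D4 8×6=48, #2→D1 9×2=18, #3→D1 13×2=26, #4→D4 10×8=80, #5→D1 7×3=21, #6→D1 8×3=24
  freight cost 217, fixed 61 → total 278.
Compare {D1}: freight cost 265 + fixed 30 = 295.
Compare {D1, D3}: freight cost 235 + fixed 79 = 314.
Compare {D1, D3, D4}: freight cost 217 + fixed 110 = 327.
All other subsets cost ≥ 295. Minimum total cost: 278.

278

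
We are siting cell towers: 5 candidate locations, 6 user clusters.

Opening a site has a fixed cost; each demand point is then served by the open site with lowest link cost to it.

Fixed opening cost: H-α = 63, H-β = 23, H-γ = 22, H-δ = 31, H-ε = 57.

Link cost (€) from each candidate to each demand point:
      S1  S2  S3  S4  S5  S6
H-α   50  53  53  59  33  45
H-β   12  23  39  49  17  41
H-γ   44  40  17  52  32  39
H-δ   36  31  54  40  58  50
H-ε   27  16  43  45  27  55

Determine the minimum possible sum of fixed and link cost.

Open {H-β, H-γ}: assign each demand point to its cheapest open site.
  S1→H-β 12, S2→H-β 23, S3→H-γ 17, S4→H-β 49, S5→H-β 17, S6→H-γ 39
  link cost 157, fixed 45 → total 202.
Compare {H-β}: link cost 181 + fixed 23 = 204.
Compare {H-β, H-γ, H-δ}: link cost 148 + fixed 76 = 224.
Compare {H-β, H-δ}: link cost 172 + fixed 54 = 226.
All other subsets cost ≥ 204. Minimum total cost: 202.

202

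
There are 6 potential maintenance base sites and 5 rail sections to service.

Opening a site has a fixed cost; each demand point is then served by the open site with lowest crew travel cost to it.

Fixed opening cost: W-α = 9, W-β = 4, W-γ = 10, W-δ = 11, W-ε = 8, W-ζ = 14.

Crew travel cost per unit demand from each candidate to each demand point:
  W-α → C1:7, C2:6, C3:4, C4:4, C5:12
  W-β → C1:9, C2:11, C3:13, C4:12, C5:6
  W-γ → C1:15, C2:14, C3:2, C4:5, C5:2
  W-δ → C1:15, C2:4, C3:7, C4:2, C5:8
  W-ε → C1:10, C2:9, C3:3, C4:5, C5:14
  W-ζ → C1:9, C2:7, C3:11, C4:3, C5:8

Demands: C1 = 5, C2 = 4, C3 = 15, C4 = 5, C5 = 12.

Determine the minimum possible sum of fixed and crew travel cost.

Open {W-α, W-γ, W-δ}: assign each demand point to its cheapest open site.
  C1→W-α 5×7=35, C2→W-δ 4×4=16, C3→W-γ 15×2=30, C4→W-δ 5×2=10, C5→W-γ 12×2=24
  crew travel cost 115, fixed 30 → total 145.
Compare {W-α, W-β, W-γ, W-δ}: crew travel cost 115 + fixed 34 = 149.
Compare {W-β, W-γ, W-δ}: crew travel cost 125 + fixed 25 = 150.
Compare {W-α, W-γ}: crew travel cost 133 + fixed 19 = 152.
All other subsets cost ≥ 149. Minimum total cost: 145.

145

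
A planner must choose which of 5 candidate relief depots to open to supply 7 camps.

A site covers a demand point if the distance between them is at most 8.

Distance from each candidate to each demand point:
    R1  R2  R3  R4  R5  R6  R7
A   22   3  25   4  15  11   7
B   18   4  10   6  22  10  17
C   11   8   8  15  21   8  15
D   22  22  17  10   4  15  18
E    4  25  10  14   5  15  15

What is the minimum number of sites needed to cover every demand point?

Coverage sets (demand points within 8 of each site):
  A: {R2, R4, R7}
  B: {R2, R4}
  C: {R2, R3, R6}
  D: {R5}
  E: {R1, R5}
No 2 sites suffice: every size-2 union leaves at least one demand point uncovered.
But {A, C, E} covers everything, so the minimum is 3.

3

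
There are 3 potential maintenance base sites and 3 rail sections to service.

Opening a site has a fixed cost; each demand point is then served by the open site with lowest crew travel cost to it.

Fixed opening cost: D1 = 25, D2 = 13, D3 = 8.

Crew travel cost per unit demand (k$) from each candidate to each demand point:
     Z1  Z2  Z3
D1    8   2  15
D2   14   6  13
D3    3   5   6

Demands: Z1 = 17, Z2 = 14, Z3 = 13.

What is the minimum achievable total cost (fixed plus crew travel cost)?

Open {D1, D3}: assign each demand point to its cheapest open site.
  Z1→D3 17×3=51, Z2→D1 14×2=28, Z3→D3 13×6=78
  crew travel cost 157, fixed 33 → total 190.
Compare {D1, D2, D3}: crew travel cost 157 + fixed 46 = 203.
Compare {D3}: crew travel cost 199 + fixed 8 = 207.
Compare {D2, D3}: crew travel cost 199 + fixed 21 = 220.
All other subsets cost ≥ 203. Minimum total cost: 190.

190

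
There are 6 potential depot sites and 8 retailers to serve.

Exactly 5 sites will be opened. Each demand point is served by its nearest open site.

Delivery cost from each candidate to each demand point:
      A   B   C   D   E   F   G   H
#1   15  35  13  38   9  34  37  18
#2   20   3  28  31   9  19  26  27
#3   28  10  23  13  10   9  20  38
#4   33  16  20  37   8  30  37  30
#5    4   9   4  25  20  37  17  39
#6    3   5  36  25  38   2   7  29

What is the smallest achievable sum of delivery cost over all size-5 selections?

59

Open {#1, #2, #3, #5, #6}.
  A→#6 3, B→#2 3, C→#5 4, D→#3 13, E→#1 9, F→#6 2, G→#6 7, H→#1 18  ⇒ total 59.
Compare {#1, #3, #4, #5, #6}: total 60.
Compare {#1, #2, #3, #4, #6}: total 67.
No size-5 selection does better; minimum is 59.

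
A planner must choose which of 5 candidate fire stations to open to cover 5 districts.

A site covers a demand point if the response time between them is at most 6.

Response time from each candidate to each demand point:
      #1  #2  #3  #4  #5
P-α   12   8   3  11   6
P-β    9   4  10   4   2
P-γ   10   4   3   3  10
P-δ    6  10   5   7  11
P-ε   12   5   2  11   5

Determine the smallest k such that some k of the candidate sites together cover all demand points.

Coverage sets (demand points within 6 of each site):
  P-α: {#3, #5}
  P-β: {#2, #4, #5}
  P-γ: {#2, #3, #4}
  P-δ: {#1, #3}
  P-ε: {#2, #3, #5}
No single site covers all 5 demand points.
But {P-β, P-δ} covers everything, so the minimum is 2.

2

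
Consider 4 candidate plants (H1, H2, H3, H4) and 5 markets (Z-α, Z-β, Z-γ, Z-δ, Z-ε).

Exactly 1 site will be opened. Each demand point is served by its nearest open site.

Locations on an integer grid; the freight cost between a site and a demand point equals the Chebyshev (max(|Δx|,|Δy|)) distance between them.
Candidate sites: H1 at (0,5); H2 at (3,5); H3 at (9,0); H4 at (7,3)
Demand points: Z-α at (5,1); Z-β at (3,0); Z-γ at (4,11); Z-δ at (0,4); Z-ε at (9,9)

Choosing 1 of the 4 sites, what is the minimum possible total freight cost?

24

Open {H2}.
  Z-α→H2 4, Z-β→H2 5, Z-γ→H2 6, Z-δ→H2 3, Z-ε→H2 6  ⇒ total 24.
Compare {H1}: total 26.
Compare {H4}: total 27.
No size-1 selection does better; minimum is 24.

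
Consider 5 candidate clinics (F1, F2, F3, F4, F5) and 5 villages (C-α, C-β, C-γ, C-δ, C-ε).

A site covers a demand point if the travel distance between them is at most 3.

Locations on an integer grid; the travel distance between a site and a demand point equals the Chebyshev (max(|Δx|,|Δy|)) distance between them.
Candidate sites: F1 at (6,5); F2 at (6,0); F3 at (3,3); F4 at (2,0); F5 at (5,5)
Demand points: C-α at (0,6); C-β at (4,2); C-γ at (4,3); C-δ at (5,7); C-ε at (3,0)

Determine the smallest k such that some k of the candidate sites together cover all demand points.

2

Coverage sets (demand points within 3 of each site):
  F1: {C-β, C-γ, C-δ}
  F2: {C-β, C-γ, C-ε}
  F3: {C-α, C-β, C-γ, C-ε}
  F4: {C-β, C-γ, C-ε}
  F5: {C-β, C-γ, C-δ}
No single site covers all 5 demand points.
But {F1, F3} covers everything, so the minimum is 2.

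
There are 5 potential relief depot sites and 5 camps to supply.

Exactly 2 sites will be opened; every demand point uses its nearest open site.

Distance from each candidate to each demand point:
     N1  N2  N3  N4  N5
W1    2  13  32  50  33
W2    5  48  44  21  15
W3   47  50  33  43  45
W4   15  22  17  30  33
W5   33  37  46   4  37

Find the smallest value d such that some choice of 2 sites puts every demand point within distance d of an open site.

22

Open {W2, W4}.
  Farthest demand point is N2 at distance 22 (to W4); all others are ≤ 22.
With {W1, W2} the worst case is 32.
With {W1, W4} the worst case is 33.
No size-2 selection achieves below 22.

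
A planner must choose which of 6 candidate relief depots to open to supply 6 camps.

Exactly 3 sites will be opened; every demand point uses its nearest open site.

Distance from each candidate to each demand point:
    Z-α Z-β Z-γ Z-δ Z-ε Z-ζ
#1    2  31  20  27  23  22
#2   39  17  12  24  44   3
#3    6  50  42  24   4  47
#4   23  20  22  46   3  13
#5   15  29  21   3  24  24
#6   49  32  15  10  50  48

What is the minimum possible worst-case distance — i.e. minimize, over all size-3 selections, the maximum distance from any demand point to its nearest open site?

17

Open {#2, #3, #5}.
  Farthest demand point is Z-β at distance 17 (to #2); all others are ≤ 17.
With {#2, #3, #6} the worst case is 17.
With {#2, #4, #5} the worst case is 17.
No size-3 selection achieves below 17.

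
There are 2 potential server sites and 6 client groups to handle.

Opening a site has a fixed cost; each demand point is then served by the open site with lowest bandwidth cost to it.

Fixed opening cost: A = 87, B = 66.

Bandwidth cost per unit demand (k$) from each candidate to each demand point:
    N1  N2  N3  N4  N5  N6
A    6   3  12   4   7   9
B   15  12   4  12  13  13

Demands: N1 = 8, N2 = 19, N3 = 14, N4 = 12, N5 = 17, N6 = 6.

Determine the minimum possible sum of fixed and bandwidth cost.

535

Open {A, B}: assign each demand point to its cheapest open site.
  N1→A 8×6=48, N2→A 19×3=57, N3→B 14×4=56, N4→A 12×4=48, N5→A 17×7=119, N6→A 6×9=54
  bandwidth cost 382, fixed 153 → total 535.
Compare {A}: bandwidth cost 494 + fixed 87 = 581.
Compare {B}: bandwidth cost 847 + fixed 66 = 913.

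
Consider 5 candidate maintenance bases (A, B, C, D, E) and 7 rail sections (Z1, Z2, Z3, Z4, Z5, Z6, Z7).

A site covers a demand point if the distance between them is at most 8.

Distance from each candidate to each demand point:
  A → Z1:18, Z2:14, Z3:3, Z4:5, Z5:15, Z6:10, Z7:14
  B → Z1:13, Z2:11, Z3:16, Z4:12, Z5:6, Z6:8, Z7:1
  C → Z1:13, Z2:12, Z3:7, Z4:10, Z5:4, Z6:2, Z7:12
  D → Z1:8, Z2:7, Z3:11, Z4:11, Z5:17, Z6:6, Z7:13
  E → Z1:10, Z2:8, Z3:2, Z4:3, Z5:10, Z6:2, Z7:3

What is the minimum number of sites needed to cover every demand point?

Coverage sets (demand points within 8 of each site):
  A: {Z3, Z4}
  B: {Z5, Z6, Z7}
  C: {Z3, Z5, Z6}
  D: {Z1, Z2, Z6}
  E: {Z2, Z3, Z4, Z6, Z7}
No 2 sites suffice: every size-2 union leaves at least one demand point uncovered.
But {A, B, D} covers everything, so the minimum is 3.

3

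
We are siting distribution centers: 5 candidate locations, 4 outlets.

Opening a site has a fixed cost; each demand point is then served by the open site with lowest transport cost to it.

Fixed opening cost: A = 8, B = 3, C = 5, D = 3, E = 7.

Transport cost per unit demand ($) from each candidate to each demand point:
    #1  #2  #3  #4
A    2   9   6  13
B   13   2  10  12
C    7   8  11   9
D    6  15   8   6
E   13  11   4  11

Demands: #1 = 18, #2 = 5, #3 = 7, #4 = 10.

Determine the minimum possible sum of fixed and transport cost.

Open {A, B, D, E}: assign each demand point to its cheapest open site.
  #1→A 18×2=36, #2→B 5×2=10, #3→E 7×4=28, #4→D 10×6=60
  transport cost 134, fixed 21 → total 155.
Compare {A, B, C, D, E}: transport cost 134 + fixed 26 = 160.
Compare {A, B, D}: transport cost 148 + fixed 14 = 162.
Compare {A, B, C, D}: transport cost 148 + fixed 19 = 167.
All other subsets cost ≥ 160. Minimum total cost: 155.

155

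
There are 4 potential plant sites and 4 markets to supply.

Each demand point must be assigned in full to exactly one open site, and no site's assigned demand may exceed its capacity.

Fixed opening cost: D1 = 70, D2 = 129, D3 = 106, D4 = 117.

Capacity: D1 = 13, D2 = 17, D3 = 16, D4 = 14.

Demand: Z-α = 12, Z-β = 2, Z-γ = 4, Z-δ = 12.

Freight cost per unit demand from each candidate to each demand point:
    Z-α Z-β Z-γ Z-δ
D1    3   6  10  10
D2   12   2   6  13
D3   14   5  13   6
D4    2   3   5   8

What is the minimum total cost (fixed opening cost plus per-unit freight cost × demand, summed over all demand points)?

377

Open {D3, D4}; cheapest assignment that respects the capacities:
  D3 (cap 16, load 16): Z-γ, Z-δ — cost 4×13 + 12×6 = 124
  D4 (cap 14, load 14): Z-α, Z-β — cost 12×2 + 2×3 = 30
  Shipping 154, fixed 223 → total 377.
  Any other capacity-feasible assignment to {D3, D4} ships for at least 154.
Compare {D1, D3, D4}: its best feasible assignment gives total 427.
Compare {D1, D2, D3}: its best feasible assignment gives total 441.
Every other set of open sites that can feasibly serve all demand totals ≥ 427 even under its best assignment. Minimum: 377.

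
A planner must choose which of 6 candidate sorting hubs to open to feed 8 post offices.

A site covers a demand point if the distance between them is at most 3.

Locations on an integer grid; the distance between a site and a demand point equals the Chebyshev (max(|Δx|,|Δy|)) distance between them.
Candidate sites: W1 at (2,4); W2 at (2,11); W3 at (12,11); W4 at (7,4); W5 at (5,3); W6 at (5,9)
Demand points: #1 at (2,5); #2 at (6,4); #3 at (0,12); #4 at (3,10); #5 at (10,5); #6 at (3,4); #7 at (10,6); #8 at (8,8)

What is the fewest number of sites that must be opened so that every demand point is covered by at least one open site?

Coverage sets (demand points within 3 of each site):
  W1: {#1, #6}
  W2: {#3, #4}
  W3: {}
  W4: {#2, #5, #7}
  W5: {#1, #2, #6}
  W6: {#4, #8}
No 3 sites suffice: every size-3 union leaves at least one demand point uncovered.
But {W1, W2, W4, W6} covers everything, so the minimum is 4.

4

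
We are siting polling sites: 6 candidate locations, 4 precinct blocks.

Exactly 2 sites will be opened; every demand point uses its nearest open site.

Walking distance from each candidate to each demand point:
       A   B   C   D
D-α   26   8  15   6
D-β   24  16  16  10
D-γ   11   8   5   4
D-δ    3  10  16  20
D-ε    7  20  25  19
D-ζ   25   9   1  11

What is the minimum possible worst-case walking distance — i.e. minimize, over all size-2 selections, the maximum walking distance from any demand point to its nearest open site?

Open {D-γ, D-δ}.
  Farthest demand point is B at walking distance 8 (to D-γ); all others are ≤ 8.
With {D-γ, D-ε} the worst case is 8.
With {D-α, D-γ} the worst case is 11.
No size-2 selection achieves below 8.

8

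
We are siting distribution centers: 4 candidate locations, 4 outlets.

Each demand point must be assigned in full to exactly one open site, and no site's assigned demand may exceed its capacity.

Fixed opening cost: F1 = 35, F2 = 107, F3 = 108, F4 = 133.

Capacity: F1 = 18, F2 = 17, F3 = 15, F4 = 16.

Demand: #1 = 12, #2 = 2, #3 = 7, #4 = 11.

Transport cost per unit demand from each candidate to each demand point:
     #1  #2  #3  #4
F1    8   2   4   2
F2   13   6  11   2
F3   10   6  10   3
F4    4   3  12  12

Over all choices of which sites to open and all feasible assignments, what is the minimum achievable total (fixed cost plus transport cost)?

272

Open {F1, F4}; cheapest assignment that respects the capacities:
  F1 (cap 18, load 18): #3, #4 — cost 7×4 + 11×2 = 50
  F4 (cap 16, load 14): #1, #2 — cost 12×4 + 2×3 = 54
  Shipping 104, fixed 168 → total 272.
  Any other capacity-feasible assignment to {F1, F4} ships for at least 104.
Compare {F1, F3}: its best feasible assignment gives total 325.
Compare {F1, F2}: its best feasible assignment gives total 360.
Every other set of open sites that can feasibly serve all demand totals ≥ 325 even under its best assignment. Minimum: 272.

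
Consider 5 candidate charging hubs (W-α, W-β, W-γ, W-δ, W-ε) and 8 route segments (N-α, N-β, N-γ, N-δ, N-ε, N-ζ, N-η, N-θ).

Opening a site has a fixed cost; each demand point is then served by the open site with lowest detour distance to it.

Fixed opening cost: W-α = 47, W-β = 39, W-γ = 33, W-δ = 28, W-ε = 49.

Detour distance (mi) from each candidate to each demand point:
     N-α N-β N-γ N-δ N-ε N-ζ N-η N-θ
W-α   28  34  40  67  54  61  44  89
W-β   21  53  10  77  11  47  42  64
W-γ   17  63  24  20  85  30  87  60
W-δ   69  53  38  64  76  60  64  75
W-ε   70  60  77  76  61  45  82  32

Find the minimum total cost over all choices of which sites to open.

Open {W-β, W-γ}: assign each demand point to its cheapest open site.
  N-α→W-γ 17, N-β→W-β 53, N-γ→W-β 10, N-δ→W-γ 20, N-ε→W-β 11, N-ζ→W-γ 30, N-η→W-β 42, N-θ→W-γ 60
  detour distance 243, fixed 72 → total 315.
Compare {W-β, W-γ, W-ε}: detour distance 215 + fixed 121 = 336.
Compare {W-α, W-β, W-γ}: detour distance 224 + fixed 119 = 343.
Compare {W-β, W-γ, W-δ}: detour distance 243 + fixed 100 = 343.
All other subsets cost ≥ 336. Minimum total cost: 315.

315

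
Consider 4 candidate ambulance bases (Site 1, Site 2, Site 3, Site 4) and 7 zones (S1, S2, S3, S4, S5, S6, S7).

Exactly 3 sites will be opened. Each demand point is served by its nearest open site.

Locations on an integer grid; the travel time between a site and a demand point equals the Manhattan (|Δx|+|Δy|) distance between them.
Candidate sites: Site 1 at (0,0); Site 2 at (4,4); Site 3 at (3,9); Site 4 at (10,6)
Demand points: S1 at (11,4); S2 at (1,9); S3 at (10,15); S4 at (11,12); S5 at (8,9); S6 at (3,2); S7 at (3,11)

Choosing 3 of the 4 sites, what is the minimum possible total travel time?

Open {Site 2, Site 3, Site 4}.
  S1→Site 4 3, S2→Site 3 2, S3→Site 4 9, S4→Site 4 7, S5→Site 3 5, S6→Site 2 3, S7→Site 3 2  ⇒ total 31.
Compare {Site 1, Site 3, Site 4}: total 33.
Compare {Site 1, Site 2, Site 3}: total 43.
No size-3 selection does better; minimum is 31.

31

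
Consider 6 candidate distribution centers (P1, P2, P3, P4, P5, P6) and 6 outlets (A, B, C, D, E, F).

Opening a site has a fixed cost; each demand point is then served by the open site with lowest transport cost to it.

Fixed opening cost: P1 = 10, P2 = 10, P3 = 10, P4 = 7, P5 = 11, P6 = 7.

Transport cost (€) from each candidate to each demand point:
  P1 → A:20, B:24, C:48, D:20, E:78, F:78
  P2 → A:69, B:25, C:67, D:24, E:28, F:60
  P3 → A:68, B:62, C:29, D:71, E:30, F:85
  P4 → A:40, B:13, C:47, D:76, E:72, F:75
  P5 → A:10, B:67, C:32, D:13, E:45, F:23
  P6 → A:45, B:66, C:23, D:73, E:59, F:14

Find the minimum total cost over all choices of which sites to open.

Open {P2, P4, P5, P6}: assign each demand point to its cheapest open site.
  A→P5 10, B→P4 13, C→P6 23, D→P5 13, E→P2 28, F→P6 14
  transport cost 101, fixed 35 → total 136.
Compare {P3, P4, P5, P6}: transport cost 103 + fixed 35 = 138.
Compare {P2, P5, P6}: transport cost 113 + fixed 28 = 141.
Compare {P4, P5, P6}: transport cost 118 + fixed 25 = 143.
All other subsets cost ≥ 138. Minimum total cost: 136.

136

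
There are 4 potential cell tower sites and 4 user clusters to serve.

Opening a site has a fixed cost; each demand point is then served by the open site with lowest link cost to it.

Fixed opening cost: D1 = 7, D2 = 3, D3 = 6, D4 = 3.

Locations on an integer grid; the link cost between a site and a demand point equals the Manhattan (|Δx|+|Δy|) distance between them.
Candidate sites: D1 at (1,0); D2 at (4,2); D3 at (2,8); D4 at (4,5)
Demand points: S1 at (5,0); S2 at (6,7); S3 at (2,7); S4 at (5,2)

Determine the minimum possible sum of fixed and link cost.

18

Open {D2, D4}: assign each demand point to its cheapest open site.
  S1→D2 3, S2→D4 4, S3→D4 4, S4→D2 1
  link cost 12, fixed 6 → total 18.
Compare {D2, D3}: link cost 10 + fixed 9 = 19.
Compare {D2}: link cost 18 + fixed 3 = 21.
Compare {D4}: link cost 18 + fixed 3 = 21.
All other subsets cost ≥ 19. Minimum total cost: 18.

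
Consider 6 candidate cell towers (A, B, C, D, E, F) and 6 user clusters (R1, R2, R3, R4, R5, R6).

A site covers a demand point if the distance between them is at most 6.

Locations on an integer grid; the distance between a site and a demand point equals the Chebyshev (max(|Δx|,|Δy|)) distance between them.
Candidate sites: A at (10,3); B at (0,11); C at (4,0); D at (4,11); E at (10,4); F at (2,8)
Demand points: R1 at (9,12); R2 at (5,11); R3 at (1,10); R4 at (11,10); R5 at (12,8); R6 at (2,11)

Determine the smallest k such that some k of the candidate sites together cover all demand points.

2

Coverage sets (demand points within 6 of each site):
  A: {R5}
  B: {R2, R3, R6}
  C: {}
  D: {R1, R2, R3, R6}
  E: {R4, R5}
  F: {R2, R3, R6}
No single site covers all 6 demand points.
But {D, E} covers everything, so the minimum is 2.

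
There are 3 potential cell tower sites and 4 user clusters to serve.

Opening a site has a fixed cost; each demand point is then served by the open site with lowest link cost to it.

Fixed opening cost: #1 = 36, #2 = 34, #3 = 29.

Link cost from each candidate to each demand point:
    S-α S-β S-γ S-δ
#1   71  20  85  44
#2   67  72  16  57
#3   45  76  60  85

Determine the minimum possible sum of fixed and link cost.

217

Open {#1, #2}: assign each demand point to its cheapest open site.
  S-α→#2 67, S-β→#1 20, S-γ→#2 16, S-δ→#1 44
  link cost 147, fixed 70 → total 217.
Compare {#1, #2, #3}: link cost 125 + fixed 99 = 224.
Compare {#1, #3}: link cost 169 + fixed 65 = 234.
Compare {#2}: link cost 212 + fixed 34 = 246.
All other subsets cost ≥ 224. Minimum total cost: 217.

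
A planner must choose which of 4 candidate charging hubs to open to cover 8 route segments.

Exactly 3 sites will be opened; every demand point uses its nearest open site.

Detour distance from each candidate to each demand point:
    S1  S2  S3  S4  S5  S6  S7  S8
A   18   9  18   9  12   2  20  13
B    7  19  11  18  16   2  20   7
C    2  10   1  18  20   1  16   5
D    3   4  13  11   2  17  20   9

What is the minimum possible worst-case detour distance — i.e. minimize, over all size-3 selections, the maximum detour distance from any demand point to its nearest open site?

16

Open {A, B, C}.
  Farthest demand point is S7 at detour distance 16 (to C); all others are ≤ 16.
With {A, C, D} the worst case is 16.
With {B, C, D} the worst case is 16.
No size-3 selection achieves below 16.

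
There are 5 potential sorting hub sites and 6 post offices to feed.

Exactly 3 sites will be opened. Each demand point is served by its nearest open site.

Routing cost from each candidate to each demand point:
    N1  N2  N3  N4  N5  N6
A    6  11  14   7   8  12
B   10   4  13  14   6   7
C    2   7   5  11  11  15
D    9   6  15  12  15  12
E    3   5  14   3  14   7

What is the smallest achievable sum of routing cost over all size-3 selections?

27

Open {B, C, E}.
  N1→C 2, N2→B 4, N3→C 5, N4→E 3, N5→B 6, N6→B 7  ⇒ total 27.
Compare {A, C, E}: total 30.
Compare {A, B, C}: total 31.
No size-3 selection does better; minimum is 27.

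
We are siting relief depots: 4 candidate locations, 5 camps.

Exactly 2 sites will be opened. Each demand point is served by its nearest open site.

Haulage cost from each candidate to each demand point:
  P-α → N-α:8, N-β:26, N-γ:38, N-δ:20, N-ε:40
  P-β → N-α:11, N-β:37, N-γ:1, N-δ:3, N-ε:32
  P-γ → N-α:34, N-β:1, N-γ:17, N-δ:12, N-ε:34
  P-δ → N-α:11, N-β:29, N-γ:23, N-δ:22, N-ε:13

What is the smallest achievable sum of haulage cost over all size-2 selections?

48

Open {P-β, P-γ}.
  N-α→P-β 11, N-β→P-γ 1, N-γ→P-β 1, N-δ→P-β 3, N-ε→P-β 32  ⇒ total 48.
Compare {P-γ, P-δ}: total 54.
Compare {P-β, P-δ}: total 57.
No size-2 selection does better; minimum is 48.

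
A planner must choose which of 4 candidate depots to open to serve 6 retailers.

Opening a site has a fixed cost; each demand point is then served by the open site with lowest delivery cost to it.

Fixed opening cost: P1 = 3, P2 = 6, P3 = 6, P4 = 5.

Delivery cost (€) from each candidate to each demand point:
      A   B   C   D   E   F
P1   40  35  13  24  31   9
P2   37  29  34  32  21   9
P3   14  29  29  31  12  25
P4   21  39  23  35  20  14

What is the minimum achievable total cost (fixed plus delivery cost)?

110

Open {P1, P3}: assign each demand point to its cheapest open site.
  A→P3 14, B→P3 29, C→P1 13, D→P1 24, E→P3 12, F→P1 9
  delivery cost 101, fixed 9 → total 110.
Compare {P1, P3, P4}: delivery cost 101 + fixed 14 = 115.
Compare {P1, P2, P3}: delivery cost 101 + fixed 15 = 116.
Compare {P1, P2, P3, P4}: delivery cost 101 + fixed 20 = 121.
All other subsets cost ≥ 115. Minimum total cost: 110.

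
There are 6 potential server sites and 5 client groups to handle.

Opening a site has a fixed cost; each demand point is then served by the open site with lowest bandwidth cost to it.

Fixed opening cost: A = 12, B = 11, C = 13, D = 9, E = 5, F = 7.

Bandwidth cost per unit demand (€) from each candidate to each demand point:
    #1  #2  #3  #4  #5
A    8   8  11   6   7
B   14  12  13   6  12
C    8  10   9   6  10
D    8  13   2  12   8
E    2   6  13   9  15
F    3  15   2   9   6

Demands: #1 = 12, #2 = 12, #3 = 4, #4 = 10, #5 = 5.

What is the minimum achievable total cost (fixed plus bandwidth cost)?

217

Open {B, E, F}: assign each demand point to its cheapest open site.
  #1→E 12×2=24, #2→E 12×6=72, #3→F 4×2=8, #4→B 10×6=60, #5→F 5×6=30
  bandwidth cost 194, fixed 23 → total 217.
Compare {A, E, F}: bandwidth cost 194 + fixed 24 = 218.
Compare {C, E, F}: bandwidth cost 194 + fixed 25 = 219.
Compare {A, D, E}: bandwidth cost 199 + fixed 26 = 225.
All other subsets cost ≥ 218. Minimum total cost: 217.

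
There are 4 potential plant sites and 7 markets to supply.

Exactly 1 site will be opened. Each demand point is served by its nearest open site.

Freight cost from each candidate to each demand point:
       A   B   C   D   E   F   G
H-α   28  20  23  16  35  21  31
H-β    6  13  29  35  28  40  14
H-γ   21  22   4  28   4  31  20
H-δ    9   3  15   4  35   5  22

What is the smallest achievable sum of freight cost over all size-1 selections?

93

Open {H-δ}.
  A→H-δ 9, B→H-δ 3, C→H-δ 15, D→H-δ 4, E→H-δ 35, F→H-δ 5, G→H-δ 22  ⇒ total 93.
Compare {H-γ}: total 130.
Compare {H-β}: total 165.
No size-1 selection does better; minimum is 93.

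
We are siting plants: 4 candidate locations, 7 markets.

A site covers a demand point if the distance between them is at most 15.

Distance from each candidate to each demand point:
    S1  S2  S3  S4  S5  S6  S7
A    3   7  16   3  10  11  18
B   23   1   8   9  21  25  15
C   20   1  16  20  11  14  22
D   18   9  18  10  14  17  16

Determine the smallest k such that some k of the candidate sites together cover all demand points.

2

Coverage sets (demand points within 15 of each site):
  A: {S1, S2, S4, S5, S6}
  B: {S2, S3, S4, S7}
  C: {S2, S5, S6}
  D: {S2, S4, S5}
No single site covers all 7 demand points.
But {A, B} covers everything, so the minimum is 2.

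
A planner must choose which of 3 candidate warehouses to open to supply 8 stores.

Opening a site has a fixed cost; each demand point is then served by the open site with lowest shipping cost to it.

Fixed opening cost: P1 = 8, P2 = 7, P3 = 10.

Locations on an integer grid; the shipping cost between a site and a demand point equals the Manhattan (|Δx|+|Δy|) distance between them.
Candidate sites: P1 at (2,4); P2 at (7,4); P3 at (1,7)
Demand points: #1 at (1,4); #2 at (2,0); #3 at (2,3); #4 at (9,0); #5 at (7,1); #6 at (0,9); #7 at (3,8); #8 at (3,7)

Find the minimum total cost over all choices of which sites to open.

Open {P1, P2}: assign each demand point to its cheapest open site.
  #1→P1 1, #2→P1 4, #3→P1 1, #4→P2 6, #5→P2 3, #6→P1 7, #7→P1 5, #8→P1 4
  shipping cost 31, fixed 15 → total 46.
Compare {P1, P2, P3}: shipping cost 23 + fixed 25 = 48.
Compare {P1}: shipping cost 41 + fixed 8 = 49.
Compare {P2, P3}: shipping cost 33 + fixed 17 = 50.
All other subsets cost ≥ 48. Minimum total cost: 46.

46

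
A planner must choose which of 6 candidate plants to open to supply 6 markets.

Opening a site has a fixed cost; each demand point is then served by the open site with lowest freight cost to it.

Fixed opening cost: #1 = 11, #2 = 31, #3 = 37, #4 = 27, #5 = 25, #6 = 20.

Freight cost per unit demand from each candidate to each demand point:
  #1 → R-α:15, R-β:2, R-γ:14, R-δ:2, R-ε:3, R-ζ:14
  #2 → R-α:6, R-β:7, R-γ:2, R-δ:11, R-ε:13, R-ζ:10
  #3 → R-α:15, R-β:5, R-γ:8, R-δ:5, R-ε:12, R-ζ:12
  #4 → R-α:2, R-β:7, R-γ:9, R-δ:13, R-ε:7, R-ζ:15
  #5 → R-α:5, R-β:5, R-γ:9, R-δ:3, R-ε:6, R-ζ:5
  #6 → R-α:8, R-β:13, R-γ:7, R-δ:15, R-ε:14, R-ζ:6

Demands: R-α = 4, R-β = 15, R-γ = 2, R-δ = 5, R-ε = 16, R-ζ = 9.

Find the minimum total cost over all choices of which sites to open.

207

Open {#1, #5}: assign each demand point to its cheapest open site.
  R-α→#5 4×5=20, R-β→#1 15×2=30, R-γ→#5 2×9=18, R-δ→#1 5×2=10, R-ε→#1 16×3=48, R-ζ→#5 9×5=45
  freight cost 171, fixed 36 → total 207.
Compare {#1, #6}: freight cost 188 + fixed 31 = 219.
Compare {#1, #4, #5}: freight cost 159 + fixed 63 = 222.
Compare {#1, #4, #6}: freight cost 164 + fixed 58 = 222.
All other subsets cost ≥ 219. Minimum total cost: 207.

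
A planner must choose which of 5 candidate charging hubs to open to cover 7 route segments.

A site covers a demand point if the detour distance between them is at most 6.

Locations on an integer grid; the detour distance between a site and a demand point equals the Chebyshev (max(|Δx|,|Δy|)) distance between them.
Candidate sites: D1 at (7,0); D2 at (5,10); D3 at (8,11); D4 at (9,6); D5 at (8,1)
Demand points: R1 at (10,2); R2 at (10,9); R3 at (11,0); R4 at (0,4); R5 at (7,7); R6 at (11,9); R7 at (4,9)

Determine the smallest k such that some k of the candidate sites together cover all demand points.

Coverage sets (demand points within 6 of each site):
  D1: {R1, R3}
  D2: {R2, R4, R5, R6, R7}
  D3: {R2, R5, R6, R7}
  D4: {R1, R2, R3, R5, R6, R7}
  D5: {R1, R3, R5}
No single site covers all 7 demand points.
But {D1, D2} covers everything, so the minimum is 2.

2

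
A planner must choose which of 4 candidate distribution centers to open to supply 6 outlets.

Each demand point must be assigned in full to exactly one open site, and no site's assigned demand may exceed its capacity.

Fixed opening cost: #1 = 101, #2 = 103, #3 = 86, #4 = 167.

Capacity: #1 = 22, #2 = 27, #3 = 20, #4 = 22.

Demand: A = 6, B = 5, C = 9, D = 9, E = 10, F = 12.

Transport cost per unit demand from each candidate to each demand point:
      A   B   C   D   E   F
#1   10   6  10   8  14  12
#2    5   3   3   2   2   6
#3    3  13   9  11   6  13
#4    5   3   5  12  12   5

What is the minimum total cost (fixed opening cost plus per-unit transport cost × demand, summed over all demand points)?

532

Open {#2, #3, #4}; cheapest assignment that respects the capacities:
  #2 (cap 27, load 24): B, D, E — cost 5×3 + 9×2 + 10×2 = 53
  #3 (cap 20, load 6): A — cost 6×3 = 18
  #4 (cap 22, load 21): C, F — cost 9×5 + 12×5 = 105
  Shipping 176, fixed 356 → total 532.
  Any other capacity-feasible assignment to {#2, #3, #4} ships for at least 176.
Compare {#1, #2, #3}: its best feasible assignment gives total 554.
Compare {#1, #2, #4}: its best feasible assignment gives total 574.
Every other set of open sites that can feasibly serve all demand totals ≥ 554 even under its best assignment. Minimum: 532.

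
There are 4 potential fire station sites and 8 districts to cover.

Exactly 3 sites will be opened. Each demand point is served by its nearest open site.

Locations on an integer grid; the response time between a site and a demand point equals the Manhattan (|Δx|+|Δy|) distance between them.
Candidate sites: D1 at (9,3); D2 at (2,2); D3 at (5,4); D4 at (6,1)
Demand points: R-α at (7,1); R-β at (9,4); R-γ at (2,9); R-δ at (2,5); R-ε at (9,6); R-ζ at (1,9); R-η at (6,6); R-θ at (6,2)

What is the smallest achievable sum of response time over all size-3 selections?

29

Open {D1, D2, D4}.
  R-α→D4 1, R-β→D1 1, R-γ→D2 7, R-δ→D2 3, R-ε→D1 3, R-ζ→D2 8, R-η→D4 5, R-θ→D4 1  ⇒ total 29.
Compare {D1, D3, D4}: total 30.
Compare {D1, D2, D3}: total 32.
No size-3 selection does better; minimum is 29.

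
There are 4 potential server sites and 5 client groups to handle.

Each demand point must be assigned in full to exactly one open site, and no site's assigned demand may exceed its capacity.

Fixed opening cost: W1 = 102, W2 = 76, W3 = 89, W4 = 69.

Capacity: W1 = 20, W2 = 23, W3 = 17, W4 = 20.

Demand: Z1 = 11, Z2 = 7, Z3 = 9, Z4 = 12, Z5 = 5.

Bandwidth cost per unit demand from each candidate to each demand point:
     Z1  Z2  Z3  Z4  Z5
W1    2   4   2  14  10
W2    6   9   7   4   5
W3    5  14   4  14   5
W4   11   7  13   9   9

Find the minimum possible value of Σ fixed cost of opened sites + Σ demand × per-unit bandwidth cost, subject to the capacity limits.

Open {W1, W2, W4}; cheapest assignment that respects the capacities:
  W1 (cap 20, load 20): Z1, Z3 — cost 11×2 + 9×2 = 40
  W2 (cap 23, load 17): Z4, Z5 — cost 12×4 + 5×5 = 73
  W4 (cap 20, load 7): Z2 — cost 7×7 = 49
  Shipping 162, fixed 247 → total 409.
  Any other capacity-feasible assignment to {W1, W2, W4} ships for at least 162.
Compare {W1, W2, W3}: its best feasible assignment gives total 426.
Compare {W2, W3, W4}: its best feasible assignment gives total 458.
Every other set of open sites that can feasibly serve all demand totals ≥ 426 even under its best assignment. Minimum: 409.

409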